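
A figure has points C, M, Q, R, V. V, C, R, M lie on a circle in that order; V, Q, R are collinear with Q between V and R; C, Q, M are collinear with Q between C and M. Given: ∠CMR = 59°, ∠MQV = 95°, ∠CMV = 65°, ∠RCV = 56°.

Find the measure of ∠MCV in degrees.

∠MCV = 36°

1. ∠CVR = 59°  [same arc CR]
2. ∠CQR = 95°  [vertical angles at Q]
3. ∠CQV = 85°  [linear pair at Q on VR]
4. ∠MCV = 36°  [△VQC]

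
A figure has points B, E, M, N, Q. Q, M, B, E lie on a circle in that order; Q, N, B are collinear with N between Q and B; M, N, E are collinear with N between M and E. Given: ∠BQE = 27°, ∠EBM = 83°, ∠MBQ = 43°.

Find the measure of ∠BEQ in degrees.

∠BEQ = 113°

1. ∠EQM = 97°  [cyclic QMBE, opposite ∠Q+∠B]
2. ∠MEQ = 43°  [same arc QM]
3. ∠EMQ = 40°  [△QME]
4. ∠EBQ = 40°  [same arc QE]
5. ∠BEQ = 113°  [△QBE]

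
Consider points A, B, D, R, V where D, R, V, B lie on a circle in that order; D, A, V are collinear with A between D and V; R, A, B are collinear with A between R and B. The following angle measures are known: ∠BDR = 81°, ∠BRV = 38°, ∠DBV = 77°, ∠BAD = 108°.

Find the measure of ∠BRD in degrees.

1. ∠BDV = 38°  [same arc VB]
2. ∠BVD = 65°  [△DVB]
3. ∠BRD = 65°  [same arc DB]

∠BRD = 65°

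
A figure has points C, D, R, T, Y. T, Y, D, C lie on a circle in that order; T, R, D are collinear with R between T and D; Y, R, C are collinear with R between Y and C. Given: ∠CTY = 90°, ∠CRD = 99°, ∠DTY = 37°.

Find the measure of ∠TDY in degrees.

1. ∠CDY = 90°  [cyclic TYDC, opposite ∠T+∠D]
2. ∠TRY = 99°  [vertical angles at R]
3. ∠DCY = 37°  [same arc YD]
4. ∠CYD = 53°  [△YDC]
5. ∠DRY = 81°  [linear pair at R on TD]
6. ∠TDY = 46°  [△YRD]

∠TDY = 46°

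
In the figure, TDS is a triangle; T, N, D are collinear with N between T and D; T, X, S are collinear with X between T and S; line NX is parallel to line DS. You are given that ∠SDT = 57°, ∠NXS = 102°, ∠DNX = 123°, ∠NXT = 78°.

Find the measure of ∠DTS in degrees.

1. ∠TNX = 57°  [NX∥DS, corresponding at N]
2. ∠NTX = 45°  [△TNX]
3. ∠DTS = 45°  [N on TD, X on TS]

∠DTS = 45°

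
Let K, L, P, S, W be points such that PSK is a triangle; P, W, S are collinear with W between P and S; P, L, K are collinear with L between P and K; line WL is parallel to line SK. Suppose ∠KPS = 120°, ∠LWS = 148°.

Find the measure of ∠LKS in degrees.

1. ∠LPW = 120°  [W on PS, L on PK]
2. ∠LWP = 32°  [linear pair at W on PS]
3. ∠PLW = 28°  [△PWL]
4. ∠KLW = 152°  [linear pair at L on PK]
5. ∠LKS = 28°  [WL∥SK, co-interior at K–L]

∠LKS = 28°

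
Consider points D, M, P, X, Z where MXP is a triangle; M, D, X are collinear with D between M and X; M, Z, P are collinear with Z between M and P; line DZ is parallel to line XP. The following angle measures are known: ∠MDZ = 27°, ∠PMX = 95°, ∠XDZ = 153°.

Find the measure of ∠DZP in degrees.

∠DZP = 122°

1. ∠MXP = 27°  [DZ∥XP, corresponding at D]
2. ∠MPX = 58°  [△MXP]
3. ∠DZM = 58°  [DZ∥XP, corresponding at Z]
4. ∠DZP = 122°  [linear pair at Z on MP]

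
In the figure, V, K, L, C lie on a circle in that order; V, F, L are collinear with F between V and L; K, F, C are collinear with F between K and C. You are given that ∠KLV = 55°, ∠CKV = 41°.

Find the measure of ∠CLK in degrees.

1. ∠KCV = 55°  [same arc VK]
2. ∠CVK = 84°  [△VKC]
3. ∠CLK = 96°  [cyclic VKLC, opposite ∠V+∠L]

∠CLK = 96°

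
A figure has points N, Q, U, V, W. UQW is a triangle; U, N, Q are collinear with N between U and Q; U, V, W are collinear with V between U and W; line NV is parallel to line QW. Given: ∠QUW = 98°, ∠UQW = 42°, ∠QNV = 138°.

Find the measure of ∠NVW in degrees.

1. ∠QWU = 40°  [△UQW]
2. ∠NVU = 40°  [NV∥QW, corresponding at V]
3. ∠NVW = 140°  [linear pair at V on UW]

∠NVW = 140°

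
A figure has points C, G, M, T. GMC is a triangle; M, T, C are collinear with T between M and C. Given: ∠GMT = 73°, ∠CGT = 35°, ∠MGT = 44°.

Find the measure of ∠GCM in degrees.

∠GCM = 28°

1. ∠GTM = 63°  [△GMT]
2. ∠CTG = 117°  [linear pair at T on MC]
3. ∠GCT = 28°  [△GTC]
4. ∠GCM = 28°  [T on ray CM]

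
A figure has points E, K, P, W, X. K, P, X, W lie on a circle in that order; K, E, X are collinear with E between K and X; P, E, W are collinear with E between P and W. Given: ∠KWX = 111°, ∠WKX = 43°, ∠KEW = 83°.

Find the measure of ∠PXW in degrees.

1. ∠KXW = 26°  [△KXW]
2. ∠WPX = 43°  [same arc XW]
3. ∠WEX = 97°  [linear pair at E on KX]
4. ∠PWX = 57°  [△XEW]
5. ∠PXW = 80°  [△PXW]

∠PXW = 80°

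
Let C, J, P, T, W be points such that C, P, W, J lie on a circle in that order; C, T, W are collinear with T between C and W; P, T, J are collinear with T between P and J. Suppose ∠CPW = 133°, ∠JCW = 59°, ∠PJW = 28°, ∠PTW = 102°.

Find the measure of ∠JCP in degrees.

1. ∠JPW = 59°  [same arc WJ]
2. ∠JWP = 93°  [△PWJ]
3. ∠JCP = 87°  [cyclic CPWJ, opposite ∠C+∠W]

∠JCP = 87°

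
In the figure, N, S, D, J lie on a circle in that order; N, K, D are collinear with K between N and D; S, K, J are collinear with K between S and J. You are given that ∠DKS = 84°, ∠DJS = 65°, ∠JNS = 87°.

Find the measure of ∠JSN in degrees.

1. ∠NKS = 96°  [linear pair at K on ND]
2. ∠DNS = 65°  [same arc SD]
3. ∠JSN = 19°  [△NKS]

∠JSN = 19°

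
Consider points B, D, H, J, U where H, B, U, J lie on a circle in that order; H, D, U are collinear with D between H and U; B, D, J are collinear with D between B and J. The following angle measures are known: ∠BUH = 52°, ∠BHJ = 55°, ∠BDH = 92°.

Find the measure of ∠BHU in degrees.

∠BHU = 15°

1. ∠BJH = 52°  [same arc HB]
2. ∠HBJ = 73°  [△HBJ]
3. ∠BHU = 15°  [△HDB]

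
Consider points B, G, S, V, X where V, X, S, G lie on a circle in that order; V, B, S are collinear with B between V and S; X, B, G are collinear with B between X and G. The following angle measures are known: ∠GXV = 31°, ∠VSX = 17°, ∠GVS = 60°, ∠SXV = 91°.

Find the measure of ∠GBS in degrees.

∠GBS = 77°

1. ∠VGX = 17°  [same arc VX]
2. ∠GBV = 103°  [△VBG]
3. ∠GBS = 77°  [linear pair at B on VS]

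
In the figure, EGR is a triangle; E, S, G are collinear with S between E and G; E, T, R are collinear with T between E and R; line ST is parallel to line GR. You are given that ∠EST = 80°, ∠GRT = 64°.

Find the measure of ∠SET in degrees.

1. ∠EGR = 80°  [ST∥GR, corresponding at S]
2. ∠ERG = 64°  [T on ray RE]
3. ∠GER = 36°  [△EGR]
4. ∠SET = 36°  [S on EG, T on ER]

∠SET = 36°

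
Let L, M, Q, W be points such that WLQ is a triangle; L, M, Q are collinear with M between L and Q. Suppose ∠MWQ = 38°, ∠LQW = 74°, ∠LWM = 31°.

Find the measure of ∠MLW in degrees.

1. ∠MQW = 74°  [M on ray QL]
2. ∠QMW = 68°  [△WMQ]
3. ∠LMW = 112°  [linear pair at M on LQ]
4. ∠MLW = 37°  [△WLM]

∠MLW = 37°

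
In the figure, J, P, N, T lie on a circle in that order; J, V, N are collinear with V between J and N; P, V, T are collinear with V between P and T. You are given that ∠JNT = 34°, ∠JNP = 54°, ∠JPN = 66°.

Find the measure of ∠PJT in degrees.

1. ∠JPT = 34°  [same arc JT]
2. ∠JTP = 54°  [same arc JP]
3. ∠PJT = 92°  [△JPT]

∠PJT = 92°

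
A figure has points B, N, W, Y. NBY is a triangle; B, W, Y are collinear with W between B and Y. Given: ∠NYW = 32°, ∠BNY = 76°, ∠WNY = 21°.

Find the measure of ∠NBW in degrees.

1. ∠BYN = 32°  [W on ray YB]
2. ∠NBY = 72°  [△NBY]
3. ∠NBW = 72°  [W on ray BY]

∠NBW = 72°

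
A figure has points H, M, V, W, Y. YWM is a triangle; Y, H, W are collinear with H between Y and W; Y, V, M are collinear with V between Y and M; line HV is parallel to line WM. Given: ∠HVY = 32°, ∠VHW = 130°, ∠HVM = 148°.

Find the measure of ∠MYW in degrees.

∠MYW = 98°

1. ∠VHY = 50°  [linear pair at H on YW]
2. ∠HYV = 98°  [△YHV]
3. ∠MYW = 98°  [H on YW, V on YM]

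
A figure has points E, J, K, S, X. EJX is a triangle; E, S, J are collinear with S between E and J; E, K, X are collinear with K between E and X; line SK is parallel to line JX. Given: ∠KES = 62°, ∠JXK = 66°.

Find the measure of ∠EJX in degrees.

1. ∠JEX = 62°  [S on EJ, K on EX]
2. ∠EXJ = 66°  [K on ray XE]
3. ∠EJX = 52°  [△EJX]

∠EJX = 52°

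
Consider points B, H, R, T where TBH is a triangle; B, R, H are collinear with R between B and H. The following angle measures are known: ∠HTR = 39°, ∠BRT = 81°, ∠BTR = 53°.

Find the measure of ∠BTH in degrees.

1. ∠RBT = 46°  [△TBR]
2. ∠HRT = 99°  [linear pair at R on BH]
3. ∠HBT = 46°  [R on ray BH]
4. ∠RHT = 42°  [△TRH]
5. ∠BHT = 42°  [R on ray HB]
6. ∠BTH = 92°  [△TBH]

∠BTH = 92°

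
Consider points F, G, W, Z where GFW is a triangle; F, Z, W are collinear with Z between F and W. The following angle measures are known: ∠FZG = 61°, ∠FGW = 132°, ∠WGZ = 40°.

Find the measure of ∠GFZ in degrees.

∠GFZ = 27°

1. ∠GZW = 119°  [linear pair at Z on FW]
2. ∠GWZ = 21°  [△GZW]
3. ∠FWG = 21°  [Z on ray WF]
4. ∠GFW = 27°  [△GFW]
5. ∠GFZ = 27°  [Z on ray FW]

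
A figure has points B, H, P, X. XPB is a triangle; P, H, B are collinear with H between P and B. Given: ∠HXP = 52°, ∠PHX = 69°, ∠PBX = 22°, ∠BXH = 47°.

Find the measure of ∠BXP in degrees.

∠BXP = 99°

1. ∠HPX = 59°  [△XPH]
2. ∠BPX = 59°  [H on ray PB]
3. ∠BXP = 99°  [△XPB]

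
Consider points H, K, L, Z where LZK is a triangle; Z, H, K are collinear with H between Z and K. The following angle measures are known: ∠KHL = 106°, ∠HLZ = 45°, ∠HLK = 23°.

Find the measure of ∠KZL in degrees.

∠KZL = 61°

1. ∠LHZ = 74°  [linear pair at H on ZK]
2. ∠HZL = 61°  [△LZH]
3. ∠KZL = 61°  [H on ray ZK]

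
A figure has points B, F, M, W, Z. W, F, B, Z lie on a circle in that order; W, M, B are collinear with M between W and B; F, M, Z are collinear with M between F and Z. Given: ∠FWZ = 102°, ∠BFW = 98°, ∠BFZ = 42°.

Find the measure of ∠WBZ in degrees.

1. ∠BZW = 82°  [cyclic WFBZ, opposite ∠F+∠Z]
2. ∠BWZ = 42°  [same arc BZ]
3. ∠WBZ = 56°  [△WBZ]

∠WBZ = 56°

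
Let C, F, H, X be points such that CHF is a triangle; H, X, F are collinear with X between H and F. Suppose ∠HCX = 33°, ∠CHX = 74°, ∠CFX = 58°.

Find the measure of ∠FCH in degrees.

∠FCH = 48°

1. ∠CHF = 74°  [X on ray HF]
2. ∠CFH = 58°  [X on ray FH]
3. ∠FCH = 48°  [△CHF]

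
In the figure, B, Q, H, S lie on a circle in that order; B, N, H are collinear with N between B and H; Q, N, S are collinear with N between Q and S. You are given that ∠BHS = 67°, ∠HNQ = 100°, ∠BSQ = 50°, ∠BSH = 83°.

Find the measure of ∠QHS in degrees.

∠QHS = 117°

1. ∠BQS = 67°  [same arc BS]
2. ∠QBS = 63°  [△BQS]
3. ∠QHS = 117°  [cyclic BQHS, opposite ∠B+∠H]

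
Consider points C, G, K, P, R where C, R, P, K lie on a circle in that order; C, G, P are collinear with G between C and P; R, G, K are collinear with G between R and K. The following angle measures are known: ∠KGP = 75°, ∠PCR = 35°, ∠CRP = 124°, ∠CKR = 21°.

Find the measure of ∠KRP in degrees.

1. ∠CGR = 75°  [vertical angles at G]
2. ∠CPR = 21°  [△CRP]
3. ∠PGR = 105°  [linear pair at G on CP]
4. ∠KRP = 54°  [△RGP]

∠KRP = 54°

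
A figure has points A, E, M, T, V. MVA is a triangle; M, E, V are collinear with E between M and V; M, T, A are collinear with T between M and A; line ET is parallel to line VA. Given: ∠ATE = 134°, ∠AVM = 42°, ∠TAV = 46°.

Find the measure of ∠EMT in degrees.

∠EMT = 92°

1. ∠ETM = 46°  [linear pair at T on MA]
2. ∠MET = 42°  [ET∥VA, corresponding at E]
3. ∠EMT = 92°  [△MET]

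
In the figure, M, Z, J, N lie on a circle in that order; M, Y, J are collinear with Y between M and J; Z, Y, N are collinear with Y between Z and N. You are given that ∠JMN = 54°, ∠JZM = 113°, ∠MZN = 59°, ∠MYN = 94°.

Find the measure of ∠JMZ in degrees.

1. ∠JZN = 54°  [same arc JN]
2. ∠JYZ = 94°  [vertical angles at Y]
3. ∠MJZ = 32°  [△ZYJ]
4. ∠JMZ = 35°  [△MZJ]

∠JMZ = 35°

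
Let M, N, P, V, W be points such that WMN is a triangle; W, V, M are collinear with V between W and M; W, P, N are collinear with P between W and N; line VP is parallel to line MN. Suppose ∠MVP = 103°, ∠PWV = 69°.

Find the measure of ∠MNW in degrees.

∠MNW = 34°

1. ∠PVW = 77°  [linear pair at V on WM]
2. ∠VPW = 34°  [△WVP]
3. ∠MNW = 34°  [VP∥MN, corresponding at P]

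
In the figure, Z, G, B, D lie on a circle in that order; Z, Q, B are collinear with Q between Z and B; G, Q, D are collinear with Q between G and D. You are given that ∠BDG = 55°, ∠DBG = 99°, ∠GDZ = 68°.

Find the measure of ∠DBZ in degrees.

1. ∠DZG = 81°  [cyclic ZGBD, opposite ∠Z+∠B]
2. ∠DGZ = 31°  [△ZGD]
3. ∠DBZ = 31°  [same arc ZD]

∠DBZ = 31°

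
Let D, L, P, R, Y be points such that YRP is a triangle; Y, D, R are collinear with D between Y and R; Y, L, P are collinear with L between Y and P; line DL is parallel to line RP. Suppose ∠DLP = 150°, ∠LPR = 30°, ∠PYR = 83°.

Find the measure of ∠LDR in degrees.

1. ∠DLY = 30°  [linear pair at L on YP]
2. ∠DYL = 83°  [D on YR, L on YP]
3. ∠LDY = 67°  [△YDL]
4. ∠LDR = 113°  [linear pair at D on YR]

∠LDR = 113°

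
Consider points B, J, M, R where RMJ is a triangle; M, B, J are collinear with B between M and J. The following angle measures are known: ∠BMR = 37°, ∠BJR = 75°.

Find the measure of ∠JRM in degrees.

1. ∠JMR = 37°  [B on ray MJ]
2. ∠MJR = 75°  [B on ray JM]
3. ∠JRM = 68°  [△RMJ]

∠JRM = 68°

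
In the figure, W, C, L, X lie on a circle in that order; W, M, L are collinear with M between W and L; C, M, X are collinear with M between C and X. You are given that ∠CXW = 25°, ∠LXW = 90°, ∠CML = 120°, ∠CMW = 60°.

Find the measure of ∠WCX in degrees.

∠WCX = 55°

1. ∠CLW = 25°  [same arc WC]
2. ∠LCW = 90°  [cyclic WCLX, opposite ∠C+∠X]
3. ∠CWL = 65°  [△WCL]
4. ∠WCX = 55°  [△WMC]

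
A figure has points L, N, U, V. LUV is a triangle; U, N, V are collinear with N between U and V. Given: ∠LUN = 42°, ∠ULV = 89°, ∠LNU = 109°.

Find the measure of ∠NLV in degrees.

1. ∠LUV = 42°  [N on ray UV]
2. ∠LVU = 49°  [△LUV]
3. ∠LNV = 71°  [linear pair at N on UV]
4. ∠LVN = 49°  [N on ray VU]
5. ∠NLV = 60°  [△LNV]

∠NLV = 60°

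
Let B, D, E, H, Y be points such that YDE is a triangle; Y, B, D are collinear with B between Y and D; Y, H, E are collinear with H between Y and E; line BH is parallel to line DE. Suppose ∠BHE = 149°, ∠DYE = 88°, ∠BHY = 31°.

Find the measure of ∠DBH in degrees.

1. ∠BYH = 88°  [B on YD, H on YE]
2. ∠HBY = 61°  [△YBH]
3. ∠DBH = 119°  [linear pair at B on YD]

∠DBH = 119°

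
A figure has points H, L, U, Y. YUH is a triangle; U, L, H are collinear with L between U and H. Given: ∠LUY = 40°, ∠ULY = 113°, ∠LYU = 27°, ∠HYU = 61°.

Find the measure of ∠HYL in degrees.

∠HYL = 34°

1. ∠HUY = 40°  [L on ray UH]
2. ∠HLY = 67°  [linear pair at L on UH]
3. ∠UHY = 79°  [△YUH]
4. ∠LHY = 79°  [L on ray HU]
5. ∠HYL = 34°  [△YLH]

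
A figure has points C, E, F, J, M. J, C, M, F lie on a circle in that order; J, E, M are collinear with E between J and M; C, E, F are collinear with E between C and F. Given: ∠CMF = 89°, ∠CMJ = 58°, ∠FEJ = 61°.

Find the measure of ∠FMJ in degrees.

∠FMJ = 31°

1. ∠CJF = 91°  [cyclic JCMF, opposite ∠J+∠M]
2. ∠CFJ = 58°  [same arc JC]
3. ∠FCJ = 31°  [△JCF]
4. ∠FMJ = 31°  [same arc JF]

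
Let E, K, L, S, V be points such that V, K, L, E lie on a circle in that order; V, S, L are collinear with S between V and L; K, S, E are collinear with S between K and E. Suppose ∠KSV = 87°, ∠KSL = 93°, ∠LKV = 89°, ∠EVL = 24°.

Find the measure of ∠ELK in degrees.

1. ∠ESL = 87°  [vertical angles at S]
2. ∠LEV = 91°  [cyclic VKLE, opposite ∠K+∠E]
3. ∠EKL = 24°  [same arc LE]
4. ∠ELV = 65°  [△VLE]
5. ∠KEL = 28°  [△LSE]
6. ∠ELK = 128°  [△KLE]

∠ELK = 128°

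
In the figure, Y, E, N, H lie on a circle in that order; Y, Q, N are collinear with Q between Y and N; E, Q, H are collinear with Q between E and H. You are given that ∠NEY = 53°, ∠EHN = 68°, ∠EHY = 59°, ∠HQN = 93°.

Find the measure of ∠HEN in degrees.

∠HEN = 34°

1. ∠NHY = 127°  [cyclic YENH, opposite ∠E+∠H]
2. ∠HNY = 19°  [△NQH]
3. ∠HYN = 34°  [△YNH]
4. ∠HEN = 34°  [same arc NH]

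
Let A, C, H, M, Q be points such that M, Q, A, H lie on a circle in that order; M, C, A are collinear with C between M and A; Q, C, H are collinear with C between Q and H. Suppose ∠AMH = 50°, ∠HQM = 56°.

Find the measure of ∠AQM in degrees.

∠AQM = 106°

1. ∠HAM = 56°  [same arc MH]
2. ∠AHM = 74°  [△MAH]
3. ∠AQM = 106°  [cyclic MQAH, opposite ∠Q+∠H]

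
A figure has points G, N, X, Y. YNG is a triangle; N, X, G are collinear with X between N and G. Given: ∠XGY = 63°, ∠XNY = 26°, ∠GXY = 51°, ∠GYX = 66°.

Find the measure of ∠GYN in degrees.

∠GYN = 91°

1. ∠NGY = 63°  [X on ray GN]
2. ∠GNY = 26°  [X on ray NG]
3. ∠GYN = 91°  [△YNG]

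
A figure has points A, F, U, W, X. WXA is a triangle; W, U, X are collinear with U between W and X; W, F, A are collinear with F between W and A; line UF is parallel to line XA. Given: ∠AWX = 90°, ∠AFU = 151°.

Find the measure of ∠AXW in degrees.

1. ∠FWU = 90°  [U on WX, F on WA]
2. ∠UFW = 29°  [linear pair at F on WA]
3. ∠FUW = 61°  [△WUF]
4. ∠AXW = 61°  [UF∥XA, corresponding at U]

∠AXW = 61°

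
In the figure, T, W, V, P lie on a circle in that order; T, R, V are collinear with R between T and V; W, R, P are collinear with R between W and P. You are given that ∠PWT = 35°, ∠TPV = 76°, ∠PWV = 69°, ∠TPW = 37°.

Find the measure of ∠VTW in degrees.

∠VTW = 39°

1. ∠TWV = 104°  [cyclic TWVP, opposite ∠W+∠P]
2. ∠TVW = 37°  [same arc TW]
3. ∠VTW = 39°  [△TWV]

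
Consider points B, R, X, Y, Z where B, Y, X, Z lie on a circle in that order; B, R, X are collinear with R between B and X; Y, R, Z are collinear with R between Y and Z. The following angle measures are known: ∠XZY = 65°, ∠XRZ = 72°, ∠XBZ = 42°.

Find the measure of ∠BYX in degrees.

∠BYX = 85°

1. ∠BXZ = 43°  [△XRZ]
2. ∠BZX = 95°  [△BXZ]
3. ∠BYX = 85°  [cyclic BYXZ, opposite ∠Y+∠Z]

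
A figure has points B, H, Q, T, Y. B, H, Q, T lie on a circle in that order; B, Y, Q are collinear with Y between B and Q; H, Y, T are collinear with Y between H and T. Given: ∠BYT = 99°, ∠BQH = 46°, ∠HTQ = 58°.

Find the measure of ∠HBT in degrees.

∠HBT = 93°

1. ∠HYQ = 99°  [vertical angles at Y]
2. ∠QHT = 35°  [△HYQ]
3. ∠HQT = 87°  [△HQT]
4. ∠HBT = 93°  [cyclic BHQT, opposite ∠B+∠Q]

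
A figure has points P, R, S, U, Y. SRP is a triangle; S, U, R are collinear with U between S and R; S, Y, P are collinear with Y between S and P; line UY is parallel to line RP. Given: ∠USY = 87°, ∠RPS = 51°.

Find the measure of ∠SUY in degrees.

1. ∠PSR = 87°  [U on SR, Y on SP]
2. ∠PRS = 42°  [△SRP]
3. ∠SUY = 42°  [UY∥RP, corresponding at U]

∠SUY = 42°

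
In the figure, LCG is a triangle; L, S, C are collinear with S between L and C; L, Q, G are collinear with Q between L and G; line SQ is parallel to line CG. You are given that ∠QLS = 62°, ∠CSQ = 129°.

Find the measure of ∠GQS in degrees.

1. ∠LSQ = 51°  [linear pair at S on LC]
2. ∠LQS = 67°  [△LSQ]
3. ∠GQS = 113°  [linear pair at Q on LG]

∠GQS = 113°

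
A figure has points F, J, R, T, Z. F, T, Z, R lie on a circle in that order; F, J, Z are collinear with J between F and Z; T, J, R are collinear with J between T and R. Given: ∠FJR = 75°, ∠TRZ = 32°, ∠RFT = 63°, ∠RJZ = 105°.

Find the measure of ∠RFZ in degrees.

∠RFZ = 31°

1. ∠RZT = 117°  [cyclic FTZR, opposite ∠F+∠Z]
2. ∠RTZ = 31°  [△TZR]
3. ∠RFZ = 31°  [same arc ZR]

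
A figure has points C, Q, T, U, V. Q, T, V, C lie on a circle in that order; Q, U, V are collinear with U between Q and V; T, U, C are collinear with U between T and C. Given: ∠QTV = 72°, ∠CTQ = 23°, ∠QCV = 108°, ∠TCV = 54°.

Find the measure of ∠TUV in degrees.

∠TUV = 77°

1. ∠CVQ = 23°  [same arc QC]
2. ∠CQV = 49°  [△QVC]
3. ∠TQV = 54°  [same arc TV]
4. ∠CTV = 49°  [same arc VC]
5. ∠QVT = 54°  [△QTV]
6. ∠TUV = 77°  [△TUV]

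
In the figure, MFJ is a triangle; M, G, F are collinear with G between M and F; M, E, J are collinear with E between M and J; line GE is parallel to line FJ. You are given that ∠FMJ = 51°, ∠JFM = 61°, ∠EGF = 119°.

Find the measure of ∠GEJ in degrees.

1. ∠FJM = 68°  [△MFJ]
2. ∠GEM = 68°  [GE∥FJ, corresponding at E]
3. ∠GEJ = 112°  [linear pair at E on MJ]

∠GEJ = 112°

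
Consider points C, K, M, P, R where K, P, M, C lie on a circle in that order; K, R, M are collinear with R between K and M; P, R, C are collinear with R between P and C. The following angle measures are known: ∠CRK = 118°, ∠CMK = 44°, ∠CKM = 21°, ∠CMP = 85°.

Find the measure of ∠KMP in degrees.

1. ∠MRP = 118°  [vertical angles at R]
2. ∠CPM = 21°  [same arc MC]
3. ∠KMP = 41°  [△PRM]

∠KMP = 41°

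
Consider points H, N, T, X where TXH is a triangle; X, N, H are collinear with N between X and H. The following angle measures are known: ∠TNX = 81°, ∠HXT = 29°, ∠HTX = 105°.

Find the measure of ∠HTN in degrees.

1. ∠HNT = 99°  [linear pair at N on XH]
2. ∠THX = 46°  [△TXH]
3. ∠NHT = 46°  [N on ray HX]
4. ∠HTN = 35°  [△TNH]

∠HTN = 35°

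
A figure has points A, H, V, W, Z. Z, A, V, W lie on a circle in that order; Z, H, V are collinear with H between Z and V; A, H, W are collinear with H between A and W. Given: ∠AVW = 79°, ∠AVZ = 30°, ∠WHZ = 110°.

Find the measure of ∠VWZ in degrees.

1. ∠AZW = 101°  [cyclic ZAVW, opposite ∠Z+∠V]
2. ∠AWZ = 30°  [same arc ZA]
3. ∠VZW = 40°  [△ZHW]
4. ∠WAZ = 49°  [△ZAW]
5. ∠WVZ = 49°  [same arc ZW]
6. ∠VWZ = 91°  [△ZVW]

∠VWZ = 91°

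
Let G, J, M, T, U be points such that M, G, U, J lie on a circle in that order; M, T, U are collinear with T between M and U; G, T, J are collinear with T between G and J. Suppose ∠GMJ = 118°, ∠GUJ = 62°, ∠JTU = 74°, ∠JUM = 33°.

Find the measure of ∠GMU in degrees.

1. ∠GTM = 74°  [vertical angles at T]
2. ∠JGM = 33°  [same arc MJ]
3. ∠GMU = 73°  [△MTG]

∠GMU = 73°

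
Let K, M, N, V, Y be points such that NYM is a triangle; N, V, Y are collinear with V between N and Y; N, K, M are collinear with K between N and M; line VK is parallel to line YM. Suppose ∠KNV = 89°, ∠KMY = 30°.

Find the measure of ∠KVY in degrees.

1. ∠MNY = 89°  [V on NY, K on NM]
2. ∠NMY = 30°  [K on ray MN]
3. ∠MYN = 61°  [△NYM]
4. ∠KVN = 61°  [VK∥YM, corresponding at V]
5. ∠KVY = 119°  [linear pair at V on NY]

∠KVY = 119°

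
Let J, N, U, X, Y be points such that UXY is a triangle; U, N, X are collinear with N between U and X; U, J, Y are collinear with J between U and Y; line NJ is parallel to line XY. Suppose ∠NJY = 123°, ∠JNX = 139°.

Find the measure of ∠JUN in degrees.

1. ∠NJU = 57°  [linear pair at J on UY]
2. ∠JNU = 41°  [linear pair at N on UX]
3. ∠JUN = 82°  [△UNJ]

∠JUN = 82°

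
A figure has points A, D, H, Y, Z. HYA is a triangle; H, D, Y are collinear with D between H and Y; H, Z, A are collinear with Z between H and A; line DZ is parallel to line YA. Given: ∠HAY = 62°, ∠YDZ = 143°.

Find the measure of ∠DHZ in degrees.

∠DHZ = 81°

1. ∠DZH = 62°  [DZ∥YA, corresponding at Z]
2. ∠HDZ = 37°  [linear pair at D on HY]
3. ∠DHZ = 81°  [△HDZ]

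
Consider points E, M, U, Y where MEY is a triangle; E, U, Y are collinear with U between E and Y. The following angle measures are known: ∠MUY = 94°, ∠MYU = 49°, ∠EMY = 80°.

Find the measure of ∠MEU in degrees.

∠MEU = 51°

1. ∠EYM = 49°  [U on ray YE]
2. ∠MEY = 51°  [△MEY]
3. ∠MEU = 51°  [U on ray EY]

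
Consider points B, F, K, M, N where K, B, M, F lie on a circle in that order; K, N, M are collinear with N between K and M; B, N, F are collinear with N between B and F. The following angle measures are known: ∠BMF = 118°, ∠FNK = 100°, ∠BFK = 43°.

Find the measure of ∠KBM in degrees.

∠KBM = 112°

1. ∠BKF = 62°  [cyclic KBMF, opposite ∠K+∠M]
2. ∠BNM = 100°  [vertical angles at N]
3. ∠BMK = 43°  [same arc KB]
4. ∠FBK = 75°  [△KBF]
5. ∠BNK = 80°  [linear pair at N on KM]
6. ∠BKM = 25°  [△KNB]
7. ∠KBM = 112°  [△KBM]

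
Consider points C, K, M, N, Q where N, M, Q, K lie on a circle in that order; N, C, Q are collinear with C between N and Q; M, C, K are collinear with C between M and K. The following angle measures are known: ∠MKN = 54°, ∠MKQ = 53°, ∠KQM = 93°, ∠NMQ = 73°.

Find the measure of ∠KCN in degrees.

∠KCN = 92°

1. ∠MQN = 54°  [same arc NM]
2. ∠KMQ = 34°  [△MQK]
3. ∠MCQ = 92°  [△MCQ]
4. ∠KCN = 92°  [vertical angles at C]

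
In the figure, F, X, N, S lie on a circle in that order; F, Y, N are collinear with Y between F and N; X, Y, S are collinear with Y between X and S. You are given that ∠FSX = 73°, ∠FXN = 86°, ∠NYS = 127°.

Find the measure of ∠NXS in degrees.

∠NXS = 54°

1. ∠FNX = 73°  [same arc FX]
2. ∠FYX = 127°  [vertical angles at Y]
3. ∠NYX = 53°  [linear pair at Y on FN]
4. ∠NXS = 54°  [△XYN]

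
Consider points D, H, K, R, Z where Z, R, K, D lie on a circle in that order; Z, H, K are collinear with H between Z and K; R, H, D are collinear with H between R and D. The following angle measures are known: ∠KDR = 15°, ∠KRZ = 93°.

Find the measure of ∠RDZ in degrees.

1. ∠KZR = 15°  [same arc RK]
2. ∠RKZ = 72°  [△ZRK]
3. ∠RDZ = 72°  [same arc ZR]

∠RDZ = 72°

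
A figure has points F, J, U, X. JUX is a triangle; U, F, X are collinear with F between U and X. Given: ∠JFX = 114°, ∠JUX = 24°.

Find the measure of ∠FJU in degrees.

1. ∠JFU = 66°  [linear pair at F on UX]
2. ∠FUJ = 24°  [F on ray UX]
3. ∠FJU = 90°  [△JUF]

∠FJU = 90°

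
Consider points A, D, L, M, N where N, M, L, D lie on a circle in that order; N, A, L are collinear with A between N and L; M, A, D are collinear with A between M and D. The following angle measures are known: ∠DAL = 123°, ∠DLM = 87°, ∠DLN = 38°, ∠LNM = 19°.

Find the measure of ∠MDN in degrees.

1. ∠DNM = 93°  [cyclic NMLD, opposite ∠N+∠L]
2. ∠DMN = 38°  [same arc ND]
3. ∠MDN = 49°  [△NMD]

∠MDN = 49°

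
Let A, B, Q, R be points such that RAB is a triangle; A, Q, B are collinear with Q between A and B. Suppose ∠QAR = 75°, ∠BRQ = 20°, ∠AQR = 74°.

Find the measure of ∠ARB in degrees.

1. ∠BAR = 75°  [Q on ray AB]
2. ∠BQR = 106°  [linear pair at Q on AB]
3. ∠QBR = 54°  [△RQB]
4. ∠ABR = 54°  [Q on ray BA]
5. ∠ARB = 51°  [△RAB]

∠ARB = 51°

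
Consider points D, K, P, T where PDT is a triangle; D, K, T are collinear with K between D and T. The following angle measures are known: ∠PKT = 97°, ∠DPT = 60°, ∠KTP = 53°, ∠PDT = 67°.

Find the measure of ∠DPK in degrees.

1. ∠DKP = 83°  [linear pair at K on DT]
2. ∠KDP = 67°  [K on ray DT]
3. ∠DPK = 30°  [△PDK]

∠DPK = 30°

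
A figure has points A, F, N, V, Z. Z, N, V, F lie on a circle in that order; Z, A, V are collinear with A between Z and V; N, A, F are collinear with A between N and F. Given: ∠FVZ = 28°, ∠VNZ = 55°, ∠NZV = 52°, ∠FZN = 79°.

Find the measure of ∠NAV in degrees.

1. ∠FNZ = 28°  [same arc ZF]
2. ∠NAZ = 100°  [△ZAN]
3. ∠NAV = 80°  [linear pair at A on ZV]

∠NAV = 80°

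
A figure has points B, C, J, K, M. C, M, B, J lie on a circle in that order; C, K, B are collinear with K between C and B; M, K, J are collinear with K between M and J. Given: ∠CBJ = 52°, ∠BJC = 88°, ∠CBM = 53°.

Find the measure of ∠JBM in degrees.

∠JBM = 105°

1. ∠CMJ = 52°  [same arc CJ]
2. ∠CJM = 53°  [same arc CM]
3. ∠JCM = 75°  [△CMJ]
4. ∠JBM = 105°  [cyclic CMBJ, opposite ∠C+∠B]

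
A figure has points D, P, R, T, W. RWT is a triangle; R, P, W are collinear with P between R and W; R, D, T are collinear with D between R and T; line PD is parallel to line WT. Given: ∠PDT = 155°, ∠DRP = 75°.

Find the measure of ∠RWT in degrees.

∠RWT = 80°

1. ∠PDR = 25°  [linear pair at D on RT]
2. ∠DPR = 80°  [△RPD]
3. ∠RWT = 80°  [PD∥WT, corresponding at P]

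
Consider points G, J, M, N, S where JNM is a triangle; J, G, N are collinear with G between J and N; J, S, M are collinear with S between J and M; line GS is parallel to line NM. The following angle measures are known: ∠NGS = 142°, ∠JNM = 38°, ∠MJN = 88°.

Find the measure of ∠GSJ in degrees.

1. ∠JGS = 38°  [linear pair at G on JN]
2. ∠GJS = 88°  [G on JN, S on JM]
3. ∠GSJ = 54°  [△JGS]

∠GSJ = 54°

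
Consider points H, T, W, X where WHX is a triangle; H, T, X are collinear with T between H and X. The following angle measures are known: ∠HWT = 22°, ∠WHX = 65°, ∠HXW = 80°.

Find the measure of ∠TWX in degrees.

1. ∠THW = 65°  [T on ray HX]
2. ∠TXW = 80°  [T on ray XH]
3. ∠HTW = 93°  [△WHT]
4. ∠WTX = 87°  [linear pair at T on HX]
5. ∠TWX = 13°  [△WTX]

∠TWX = 13°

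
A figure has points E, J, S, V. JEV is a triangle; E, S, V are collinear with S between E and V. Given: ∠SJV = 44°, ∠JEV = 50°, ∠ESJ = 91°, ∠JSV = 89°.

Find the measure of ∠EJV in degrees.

∠EJV = 83°

1. ∠JVS = 47°  [△JSV]
2. ∠EVJ = 47°  [S on ray VE]
3. ∠EJV = 83°  [△JEV]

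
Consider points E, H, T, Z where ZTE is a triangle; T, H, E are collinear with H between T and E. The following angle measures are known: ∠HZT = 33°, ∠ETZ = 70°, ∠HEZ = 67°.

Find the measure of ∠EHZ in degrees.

1. ∠HTZ = 70°  [H on ray TE]
2. ∠THZ = 77°  [△ZTH]
3. ∠EHZ = 103°  [linear pair at H on TE]

∠EHZ = 103°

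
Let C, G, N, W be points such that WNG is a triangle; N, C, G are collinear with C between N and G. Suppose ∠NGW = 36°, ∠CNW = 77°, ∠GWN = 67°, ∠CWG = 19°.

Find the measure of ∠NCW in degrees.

1. ∠CGW = 36°  [C on ray GN]
2. ∠GCW = 125°  [△WCG]
3. ∠NCW = 55°  [linear pair at C on NG]

∠NCW = 55°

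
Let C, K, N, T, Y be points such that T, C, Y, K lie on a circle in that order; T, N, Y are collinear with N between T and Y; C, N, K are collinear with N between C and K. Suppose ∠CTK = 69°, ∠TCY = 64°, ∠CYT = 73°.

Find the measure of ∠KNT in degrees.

1. ∠CYK = 111°  [cyclic TCYK, opposite ∠T+∠Y]
2. ∠CTY = 43°  [△TCY]
3. ∠CKT = 73°  [same arc TC]
4. ∠CKY = 43°  [same arc CY]
5. ∠KCY = 26°  [△CYK]
6. ∠KTY = 26°  [same arc YK]
7. ∠KNT = 81°  [△TNK]

∠KNT = 81°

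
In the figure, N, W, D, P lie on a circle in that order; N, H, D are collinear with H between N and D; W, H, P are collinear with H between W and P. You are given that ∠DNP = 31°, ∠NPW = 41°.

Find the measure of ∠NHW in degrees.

∠NHW = 72°

1. ∠DWP = 31°  [same arc DP]
2. ∠NDW = 41°  [same arc NW]
3. ∠DHW = 108°  [△WHD]
4. ∠NHW = 72°  [linear pair at H on ND]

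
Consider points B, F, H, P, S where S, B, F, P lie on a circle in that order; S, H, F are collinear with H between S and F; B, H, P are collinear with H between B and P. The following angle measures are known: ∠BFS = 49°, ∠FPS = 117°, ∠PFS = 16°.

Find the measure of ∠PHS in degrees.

∠PHS = 84°

1. ∠BPS = 49°  [same arc SB]
2. ∠FSP = 47°  [△SFP]
3. ∠PHS = 84°  [△SHP]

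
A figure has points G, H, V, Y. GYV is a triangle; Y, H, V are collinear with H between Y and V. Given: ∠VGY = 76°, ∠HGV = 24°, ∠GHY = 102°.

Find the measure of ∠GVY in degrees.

∠GVY = 78°

1. ∠GHV = 78°  [linear pair at H on YV]
2. ∠GVH = 78°  [△GHV]
3. ∠GVY = 78°  [H on ray VY]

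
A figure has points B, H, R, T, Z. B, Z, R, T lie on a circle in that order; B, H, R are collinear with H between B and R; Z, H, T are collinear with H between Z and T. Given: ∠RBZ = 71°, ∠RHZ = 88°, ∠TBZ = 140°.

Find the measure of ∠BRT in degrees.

1. ∠RTZ = 71°  [same arc ZR]
2. ∠BHT = 88°  [vertical angles at H]
3. ∠RHT = 92°  [linear pair at H on BR]
4. ∠BRT = 17°  [△RHT]

∠BRT = 17°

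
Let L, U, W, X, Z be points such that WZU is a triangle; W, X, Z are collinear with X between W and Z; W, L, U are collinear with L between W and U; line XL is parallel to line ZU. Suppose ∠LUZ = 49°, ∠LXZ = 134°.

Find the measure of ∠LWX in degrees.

1. ∠WUZ = 49°  [L on ray UW]
2. ∠LXW = 46°  [linear pair at X on WZ]
3. ∠WLX = 49°  [XL∥ZU, corresponding at L]
4. ∠LWX = 85°  [△WXL]

∠LWX = 85°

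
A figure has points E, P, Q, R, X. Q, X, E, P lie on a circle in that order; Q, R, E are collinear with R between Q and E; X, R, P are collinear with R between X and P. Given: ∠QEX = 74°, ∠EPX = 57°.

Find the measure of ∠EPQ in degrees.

1. ∠EQX = 57°  [same arc XE]
2. ∠EXQ = 49°  [△QXE]
3. ∠EPQ = 131°  [cyclic QXEP, opposite ∠X+∠P]

∠EPQ = 131°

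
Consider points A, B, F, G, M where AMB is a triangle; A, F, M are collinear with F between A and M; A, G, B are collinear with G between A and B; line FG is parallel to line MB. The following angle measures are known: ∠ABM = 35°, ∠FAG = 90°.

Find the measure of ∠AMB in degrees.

1. ∠AGF = 35°  [FG∥MB, corresponding at G]
2. ∠AFG = 55°  [△AFG]
3. ∠AMB = 55°  [FG∥MB, corresponding at F]

∠AMB = 55°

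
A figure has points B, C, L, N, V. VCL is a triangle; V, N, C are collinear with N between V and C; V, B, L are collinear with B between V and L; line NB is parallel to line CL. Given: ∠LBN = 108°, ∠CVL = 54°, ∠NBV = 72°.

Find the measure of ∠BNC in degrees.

1. ∠BVN = 54°  [N on VC, B on VL]
2. ∠BNV = 54°  [△VNB]
3. ∠BNC = 126°  [linear pair at N on VC]

∠BNC = 126°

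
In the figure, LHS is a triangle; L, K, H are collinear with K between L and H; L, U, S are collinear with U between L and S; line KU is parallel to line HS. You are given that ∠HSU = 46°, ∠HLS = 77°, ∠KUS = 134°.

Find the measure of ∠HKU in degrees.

∠HKU = 123°

1. ∠HSL = 46°  [U on ray SL]
2. ∠LHS = 57°  [△LHS]
3. ∠LKU = 57°  [KU∥HS, corresponding at K]
4. ∠HKU = 123°  [linear pair at K on LH]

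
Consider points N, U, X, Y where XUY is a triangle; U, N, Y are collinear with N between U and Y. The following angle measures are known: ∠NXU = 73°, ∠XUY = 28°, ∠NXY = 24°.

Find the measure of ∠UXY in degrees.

1. ∠NUX = 28°  [N on ray UY]
2. ∠UNX = 79°  [△XUN]
3. ∠XNY = 101°  [linear pair at N on UY]
4. ∠NYX = 55°  [△XNY]
5. ∠UYX = 55°  [N on ray YU]
6. ∠UXY = 97°  [△XUY]

∠UXY = 97°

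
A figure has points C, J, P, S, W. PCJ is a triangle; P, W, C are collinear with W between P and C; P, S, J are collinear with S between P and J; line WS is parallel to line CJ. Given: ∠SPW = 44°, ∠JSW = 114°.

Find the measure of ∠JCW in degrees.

∠JCW = 70°

1. ∠PSW = 66°  [linear pair at S on PJ]
2. ∠PWS = 70°  [△PWS]
3. ∠CWS = 110°  [linear pair at W on PC]
4. ∠JCW = 70°  [WS∥CJ, co-interior at C–W]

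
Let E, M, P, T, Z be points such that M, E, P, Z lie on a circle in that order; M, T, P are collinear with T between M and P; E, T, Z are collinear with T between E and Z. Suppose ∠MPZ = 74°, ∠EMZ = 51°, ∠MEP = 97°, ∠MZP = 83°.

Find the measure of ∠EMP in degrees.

1. ∠PMZ = 23°  [△MPZ]
2. ∠EPZ = 129°  [cyclic MEPZ, opposite ∠M+∠P]
3. ∠PEZ = 23°  [same arc PZ]
4. ∠EZP = 28°  [△EPZ]
5. ∠EMP = 28°  [same arc EP]

∠EMP = 28°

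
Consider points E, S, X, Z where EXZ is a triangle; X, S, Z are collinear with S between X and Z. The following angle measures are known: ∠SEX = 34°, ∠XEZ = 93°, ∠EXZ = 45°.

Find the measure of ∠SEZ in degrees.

∠SEZ = 59°

1. ∠EZX = 42°  [△EXZ]
2. ∠EXS = 45°  [S on ray XZ]
3. ∠EZS = 42°  [S on ray ZX]
4. ∠ESX = 101°  [△EXS]
5. ∠ESZ = 79°  [linear pair at S on XZ]
6. ∠SEZ = 59°  [△ESZ]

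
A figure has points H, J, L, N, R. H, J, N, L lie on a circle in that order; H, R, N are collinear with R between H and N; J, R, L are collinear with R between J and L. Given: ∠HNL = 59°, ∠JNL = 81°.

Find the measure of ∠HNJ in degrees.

1. ∠HJL = 59°  [same arc HL]
2. ∠JHL = 99°  [cyclic HJNL, opposite ∠H+∠N]
3. ∠HLJ = 22°  [△HJL]
4. ∠HNJ = 22°  [same arc HJ]

∠HNJ = 22°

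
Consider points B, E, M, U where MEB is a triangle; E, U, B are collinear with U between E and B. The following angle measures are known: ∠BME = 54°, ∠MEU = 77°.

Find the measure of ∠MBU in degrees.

1. ∠BEM = 77°  [U on ray EB]
2. ∠EBM = 49°  [△MEB]
3. ∠MBU = 49°  [U on ray BE]

∠MBU = 49°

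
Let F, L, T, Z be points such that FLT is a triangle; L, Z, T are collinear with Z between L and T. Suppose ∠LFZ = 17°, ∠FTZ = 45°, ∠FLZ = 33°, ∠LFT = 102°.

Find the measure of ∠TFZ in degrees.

1. ∠FZL = 130°  [△FLZ]
2. ∠FZT = 50°  [linear pair at Z on LT]
3. ∠TFZ = 85°  [△FZT]

∠TFZ = 85°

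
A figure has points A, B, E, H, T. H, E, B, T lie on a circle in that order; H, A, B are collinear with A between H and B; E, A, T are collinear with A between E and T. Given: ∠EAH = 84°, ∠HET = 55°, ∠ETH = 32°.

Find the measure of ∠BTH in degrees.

∠BTH = 73°

1. ∠BHE = 41°  [△HAE]
2. ∠EBH = 32°  [same arc HE]
3. ∠BEH = 107°  [△HEB]
4. ∠BTH = 73°  [cyclic HEBT, opposite ∠E+∠T]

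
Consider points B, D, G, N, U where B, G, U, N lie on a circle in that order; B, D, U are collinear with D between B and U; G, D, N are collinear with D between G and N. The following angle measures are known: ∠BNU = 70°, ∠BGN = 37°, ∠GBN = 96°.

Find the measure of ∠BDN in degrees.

1. ∠BUN = 37°  [same arc BN]
2. ∠BNG = 47°  [△BGN]
3. ∠NBU = 73°  [△BUN]
4. ∠BDN = 60°  [△BDN]

∠BDN = 60°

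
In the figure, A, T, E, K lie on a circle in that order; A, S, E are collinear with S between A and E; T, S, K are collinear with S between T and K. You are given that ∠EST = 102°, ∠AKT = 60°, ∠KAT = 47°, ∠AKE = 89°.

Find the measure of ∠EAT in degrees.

∠EAT = 29°

1. ∠AST = 78°  [linear pair at S on AE]
2. ∠ATK = 73°  [△ATK]
3. ∠EAT = 29°  [△AST]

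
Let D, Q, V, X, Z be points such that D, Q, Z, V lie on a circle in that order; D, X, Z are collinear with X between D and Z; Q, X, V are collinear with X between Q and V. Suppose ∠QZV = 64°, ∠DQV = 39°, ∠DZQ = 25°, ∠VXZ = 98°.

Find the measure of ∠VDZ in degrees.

1. ∠QDV = 116°  [cyclic DQZV, opposite ∠D+∠Z]
2. ∠DVQ = 25°  [△DQV]
3. ∠DXV = 82°  [linear pair at X on DZ]
4. ∠VDZ = 73°  [△DXV]

∠VDZ = 73°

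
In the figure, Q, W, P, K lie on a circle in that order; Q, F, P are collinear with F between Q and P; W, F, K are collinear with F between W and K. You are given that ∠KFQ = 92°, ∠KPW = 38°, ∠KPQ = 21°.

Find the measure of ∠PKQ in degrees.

1. ∠KQW = 142°  [cyclic QWPK, opposite ∠Q+∠P]
2. ∠KWQ = 21°  [same arc QK]
3. ∠QKW = 17°  [△QWK]
4. ∠KQP = 71°  [△QFK]
5. ∠PKQ = 88°  [△QPK]

∠PKQ = 88°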